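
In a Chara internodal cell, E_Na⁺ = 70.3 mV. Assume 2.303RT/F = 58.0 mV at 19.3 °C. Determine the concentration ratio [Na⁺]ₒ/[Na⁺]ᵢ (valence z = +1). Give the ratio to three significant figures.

log₁₀([out]/[in]) = E·z/(58.0) = 70.3 × 1 / 58.0 = 1.2121
[out]/[in] = 10^(1.2121) = 16.3

16.3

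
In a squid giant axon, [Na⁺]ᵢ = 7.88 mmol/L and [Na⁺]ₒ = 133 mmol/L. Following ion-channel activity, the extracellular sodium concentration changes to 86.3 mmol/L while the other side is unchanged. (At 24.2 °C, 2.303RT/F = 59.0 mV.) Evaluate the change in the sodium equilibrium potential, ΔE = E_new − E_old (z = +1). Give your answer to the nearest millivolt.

-11 mV

E_old = (59.0/1)·log₁₀(133/7.88) = 72.41 mV
E_new = (59.0/1)·log₁₀(86.3/7.88) = 61.33 mV
ΔE = 61.33 − (72.41) = -11.08 mV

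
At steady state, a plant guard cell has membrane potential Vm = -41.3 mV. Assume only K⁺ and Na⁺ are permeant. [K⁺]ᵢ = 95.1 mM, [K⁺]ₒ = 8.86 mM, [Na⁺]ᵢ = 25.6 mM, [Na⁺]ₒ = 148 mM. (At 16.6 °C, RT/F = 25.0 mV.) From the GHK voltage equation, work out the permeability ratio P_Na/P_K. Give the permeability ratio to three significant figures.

Let α = P_Na/P_K. GHK: Vm = 25.0·ln[(Kₒ + α·Naₒ)/(Kᵢ + α·Naᵢ)].
e^(Vm/25.0) = e^(-41.3/25.0) = 0.19167
So 0.19167·(Kᵢ + α·Naᵢ) = Kₒ + α·Naₒ → α = (0.19167·95.1 − 8.86) / (148.0 − 0.19167·25.6)
α = (18.23 − 8.86) / (148.0 − 4.907) = 9.367/143.1 = 0.06546

0.0655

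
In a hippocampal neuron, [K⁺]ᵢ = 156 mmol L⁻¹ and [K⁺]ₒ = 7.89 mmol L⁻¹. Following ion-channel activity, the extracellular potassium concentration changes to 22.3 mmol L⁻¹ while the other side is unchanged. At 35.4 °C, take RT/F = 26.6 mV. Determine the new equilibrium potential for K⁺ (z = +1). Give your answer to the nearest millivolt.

-52 mV

After the shift: [K⁺]_out = 22.3, [K⁺]_in = 156 mmol L⁻¹.
E_new = (26.6/1)·ln(22.3/156) = 26.60 · (-1.9453) = -51.74 mV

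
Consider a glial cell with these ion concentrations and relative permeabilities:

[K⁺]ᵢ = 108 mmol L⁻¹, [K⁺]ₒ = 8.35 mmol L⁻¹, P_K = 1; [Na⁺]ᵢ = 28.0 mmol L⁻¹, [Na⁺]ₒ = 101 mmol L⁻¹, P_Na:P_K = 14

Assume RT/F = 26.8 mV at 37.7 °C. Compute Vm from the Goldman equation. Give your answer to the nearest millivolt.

28 mV

Vm = 26.8 · ln[(Σ P·[cation]ₒ + Σ P·[anion]ᵢ) / (Σ P·[cation]ᵢ + Σ P·[anion]ₒ)]
Numerator = 1×8.35 + 14×101 = 1422
Denominator = 1×108 + 14×28.0 = 500
Vm = 26.8 · ln(2.8447) = 26.8 × (1.0455) = 28.02 mV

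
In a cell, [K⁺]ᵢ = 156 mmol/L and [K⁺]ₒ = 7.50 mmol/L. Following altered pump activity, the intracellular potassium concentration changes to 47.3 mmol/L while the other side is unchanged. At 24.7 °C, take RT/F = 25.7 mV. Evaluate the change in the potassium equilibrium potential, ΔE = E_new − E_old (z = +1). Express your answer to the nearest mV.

E_old = (25.7/1)·ln(7.50/156) = -78.00 mV
E_new = (25.7/1)·ln(7.50/47.3) = -47.33 mV
ΔE = -47.33 − (-78.00) = 30.67 mV

31 mV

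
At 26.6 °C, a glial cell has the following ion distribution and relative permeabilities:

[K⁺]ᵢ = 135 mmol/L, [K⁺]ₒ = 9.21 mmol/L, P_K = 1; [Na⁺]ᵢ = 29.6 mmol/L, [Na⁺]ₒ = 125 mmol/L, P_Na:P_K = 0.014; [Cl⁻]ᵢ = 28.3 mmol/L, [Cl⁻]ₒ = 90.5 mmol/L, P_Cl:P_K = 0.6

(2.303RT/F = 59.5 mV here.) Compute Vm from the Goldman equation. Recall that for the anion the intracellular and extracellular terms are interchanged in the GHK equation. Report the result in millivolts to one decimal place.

Vm = 59.5 · log₁₀[(Σ P·[cation]ₒ + Σ P·[anion]ᵢ) / (Σ P·[cation]ᵢ + Σ P·[anion]ₒ)]
Numerator = 1×9.21 + 0.014×125 + 0.6×28.3 = 27.94
Denominator = 1×135 + 0.014×29.6 + 0.6×90.5 = 189.7
Vm = 59.5 · log₁₀(0.14727) = 59.5 × (-0.8319) = -49.50 mV

-49.5 mV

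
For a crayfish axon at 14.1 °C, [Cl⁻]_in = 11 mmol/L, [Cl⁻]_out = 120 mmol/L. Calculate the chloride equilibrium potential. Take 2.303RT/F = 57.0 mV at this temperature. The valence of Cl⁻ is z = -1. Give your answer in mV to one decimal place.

E = (57.0/z) · log₁₀([Cl⁻]_out/[Cl⁻]_in) with z = -1.
For an anion, dividing by z = -1 reverses the sign.
= (57.0/-1) · log₁₀(120/11) = -57.00 · log₁₀(10.91)
= -57.00 · (1.0378) = -59.15 mV

-59.2 mV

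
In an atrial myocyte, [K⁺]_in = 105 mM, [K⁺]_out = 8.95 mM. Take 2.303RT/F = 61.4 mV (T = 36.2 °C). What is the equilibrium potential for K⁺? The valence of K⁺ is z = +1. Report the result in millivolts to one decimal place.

-65.7 mV

E = (61.4/z) · log₁₀([K⁺]_out/[K⁺]_in) with z = +1.
= (61.4/1) · log₁₀(8.95/105) = 61.40 · log₁₀(0.08524)
= 61.40 · (-1.0694) = -65.66 mV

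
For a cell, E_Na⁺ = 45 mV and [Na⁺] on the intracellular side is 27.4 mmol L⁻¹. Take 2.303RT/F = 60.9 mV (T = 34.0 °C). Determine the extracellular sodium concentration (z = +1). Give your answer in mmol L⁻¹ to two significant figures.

150 mmol L⁻¹

Nernst: E = (60.9/1) · log₁₀([out]/[in]), so log₁₀([out]/[in]) = 45.0 × 1 / 60.9 = 0.7389.
[out]/[in] = 10^(0.7389) = 5.482.
[out] = 5.482 × 27.4 = 150.2 mmol L⁻¹.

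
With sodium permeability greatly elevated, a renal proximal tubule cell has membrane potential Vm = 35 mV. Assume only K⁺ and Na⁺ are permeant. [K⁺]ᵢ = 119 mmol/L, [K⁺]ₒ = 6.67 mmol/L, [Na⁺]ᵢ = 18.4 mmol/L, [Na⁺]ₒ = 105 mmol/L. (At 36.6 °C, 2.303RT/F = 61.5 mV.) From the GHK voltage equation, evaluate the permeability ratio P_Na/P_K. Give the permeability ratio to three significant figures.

Let α = P_Na/P_K. GHK: Vm = 61.5·log₁₀[(Kₒ + α·Naₒ)/(Kᵢ + α·Naᵢ)].
10^(Vm/61.5) = 10^(35.0/61.5) = 3.7077
So 3.7077·(Kᵢ + α·Naᵢ) = Kₒ + α·Naₒ → α = (3.7077·119.0 − 6.67) / (105.0 − 3.7077·18.4)
α = (441.2 − 6.67) / (105.0 − 68.22) = 434.5/36.78 = 11.82

11.8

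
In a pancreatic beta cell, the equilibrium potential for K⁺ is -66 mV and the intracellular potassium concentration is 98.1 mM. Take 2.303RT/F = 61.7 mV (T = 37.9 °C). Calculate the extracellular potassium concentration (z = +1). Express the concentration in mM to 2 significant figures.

8.4 mM

Nernst: E = (61.7/1) · log₁₀([out]/[in]), so log₁₀([out]/[in]) = -66.0 × 1 / 61.7 = -1.0697.
[out]/[in] = 10^(-1.0697) = 0.08517.
[out] = 0.08517 × 98.1 = 8.356 mM.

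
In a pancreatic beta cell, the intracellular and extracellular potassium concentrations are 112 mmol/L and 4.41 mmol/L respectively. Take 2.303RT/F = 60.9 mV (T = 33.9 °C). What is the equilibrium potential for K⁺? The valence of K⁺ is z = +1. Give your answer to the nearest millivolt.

E = (60.9/z) · log₁₀([K⁺]_out/[K⁺]_in) with z = +1.
= (60.9/1) · log₁₀(4.41/112) = 60.90 · log₁₀(0.03938)
= 60.90 · (-1.4048) = -85.55 mV

-86 mV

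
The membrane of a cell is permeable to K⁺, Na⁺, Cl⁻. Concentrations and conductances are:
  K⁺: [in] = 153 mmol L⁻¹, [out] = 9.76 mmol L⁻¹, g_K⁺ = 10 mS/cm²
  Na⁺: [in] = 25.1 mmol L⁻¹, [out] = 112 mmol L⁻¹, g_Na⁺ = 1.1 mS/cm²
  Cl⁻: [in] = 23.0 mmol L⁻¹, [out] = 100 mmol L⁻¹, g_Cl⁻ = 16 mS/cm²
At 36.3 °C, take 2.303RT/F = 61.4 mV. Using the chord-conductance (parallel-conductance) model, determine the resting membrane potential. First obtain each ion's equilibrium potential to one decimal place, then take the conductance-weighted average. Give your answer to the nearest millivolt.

E_K⁺ = (61.4/1)·log₁₀(9.76/153) = -73.4 mV
E_Na⁺ = (61.4/1)·log₁₀(112/25.1) = 39.9 mV
E_Cl⁻ = (61.4/-1)·log₁₀(100/23.0) = -39.2 mV
Vm = (Σ gᵢEᵢ)/(Σ gᵢ) = (10·-73.4 + 1.1·39.9 + 16·-39.2) / (10 + 1.1 + 16)
= -1317.31 / 27.1 = -48.61 mV

-49 mV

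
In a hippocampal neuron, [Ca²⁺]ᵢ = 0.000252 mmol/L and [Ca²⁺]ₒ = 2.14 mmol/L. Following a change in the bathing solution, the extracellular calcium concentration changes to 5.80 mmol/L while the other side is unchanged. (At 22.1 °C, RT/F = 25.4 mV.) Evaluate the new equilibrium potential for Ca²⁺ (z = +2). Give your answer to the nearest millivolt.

After the shift: [Ca²⁺]_out = 5.80, [Ca²⁺]_in = 0.000252 mmol/L.
E_new = (25.4/2)·ln(5.80/0.000252) = 12.70 · (10.0439) = 127.56 mV

128 mV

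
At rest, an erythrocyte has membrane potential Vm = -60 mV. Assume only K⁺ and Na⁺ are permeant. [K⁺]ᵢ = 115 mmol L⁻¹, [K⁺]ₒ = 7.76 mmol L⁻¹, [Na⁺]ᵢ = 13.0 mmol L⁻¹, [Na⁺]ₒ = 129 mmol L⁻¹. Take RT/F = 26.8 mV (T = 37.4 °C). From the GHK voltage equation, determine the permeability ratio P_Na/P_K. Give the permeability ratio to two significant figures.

Let α = P_Na/P_K. GHK: Vm = 26.8·ln[(Kₒ + α·Naₒ)/(Kᵢ + α·Naᵢ)].
e^(Vm/26.8) = e^(-60.0/26.8) = 0.10659
So 0.10659·(Kᵢ + α·Naᵢ) = Kₒ + α·Naₒ → α = (0.10659·115.0 − 7.76) / (129.0 − 0.10659·13.0)
α = (12.26 − 7.76) / (129.0 − 1.386) = 4.497/127.6 = 0.03524

0.035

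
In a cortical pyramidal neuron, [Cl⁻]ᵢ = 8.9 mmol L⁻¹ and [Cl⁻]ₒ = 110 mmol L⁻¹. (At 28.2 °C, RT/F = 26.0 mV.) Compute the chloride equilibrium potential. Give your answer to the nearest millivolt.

E = (26.0/z) · ln([Cl⁻]_out/[Cl⁻]_in) with z = -1.
For an anion, dividing by z = -1 reverses the sign.
= (26.0/-1) · ln(110/8.9) = -26.00 · ln(12.36)
= -26.00 · (2.5144) = -65.38 mV

-65 mV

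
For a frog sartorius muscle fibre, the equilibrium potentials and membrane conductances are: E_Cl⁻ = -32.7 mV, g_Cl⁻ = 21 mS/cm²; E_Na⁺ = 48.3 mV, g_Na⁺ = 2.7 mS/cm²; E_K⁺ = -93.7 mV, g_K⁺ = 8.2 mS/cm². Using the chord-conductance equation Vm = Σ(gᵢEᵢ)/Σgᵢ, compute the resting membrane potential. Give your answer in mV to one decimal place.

-41.5 mV

Σ gᵢEᵢ = 21·(-32.7) + 2.7·(48.3) + 8.2·(-93.7) = -1324.63
Σ gᵢ = 21 + 2.7 + 8.2 = 31.9
Vm = -1324.63 / 31.9 = -41.52 mV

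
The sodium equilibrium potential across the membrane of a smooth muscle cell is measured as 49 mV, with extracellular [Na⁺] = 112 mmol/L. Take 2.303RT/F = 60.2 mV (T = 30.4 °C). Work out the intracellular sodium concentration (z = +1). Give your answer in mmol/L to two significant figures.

Nernst: E = (60.2/1) · log₁₀([out]/[in]), so log₁₀([out]/[in]) = 49.0 × 1 / 60.2 = 0.8140.
[out]/[in] = 10^(0.8140) = 6.516.
[in] = 112 / 6.516 = 17.19 mmol/L.

17 mmol/L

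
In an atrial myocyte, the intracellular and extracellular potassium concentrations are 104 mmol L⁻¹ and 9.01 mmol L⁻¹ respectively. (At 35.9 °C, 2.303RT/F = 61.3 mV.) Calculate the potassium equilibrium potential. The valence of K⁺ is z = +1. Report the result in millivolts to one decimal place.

E = (61.3/z) · log₁₀([K⁺]_out/[K⁺]_in) with z = +1.
= (61.3/1) · log₁₀(9.01/104) = 61.30 · log₁₀(0.08663)
= 61.30 · (-1.0623) = -65.12 mV

-65.1 mV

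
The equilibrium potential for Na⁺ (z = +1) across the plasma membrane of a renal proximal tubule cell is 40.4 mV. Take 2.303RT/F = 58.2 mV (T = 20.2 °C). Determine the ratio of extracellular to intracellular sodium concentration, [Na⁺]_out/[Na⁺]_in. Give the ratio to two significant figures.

4.9

log₁₀([out]/[in]) = E·z/(58.2) = 40.4 × 1 / 58.2 = 0.6942
[out]/[in] = 10^(0.6942) = 4.945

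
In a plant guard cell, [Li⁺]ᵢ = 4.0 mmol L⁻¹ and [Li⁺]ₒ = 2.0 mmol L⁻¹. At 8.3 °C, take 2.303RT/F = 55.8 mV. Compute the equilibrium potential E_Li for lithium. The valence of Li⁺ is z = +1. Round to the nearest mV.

-17 mV

E = (55.8/z) · log₁₀([Li⁺]_out/[Li⁺]_in) with z = +1.
= (55.8/1) · log₁₀(2.0/4.0) = 55.80 · log₁₀(0.5)
= 55.80 · (-0.3010) = -16.80 mV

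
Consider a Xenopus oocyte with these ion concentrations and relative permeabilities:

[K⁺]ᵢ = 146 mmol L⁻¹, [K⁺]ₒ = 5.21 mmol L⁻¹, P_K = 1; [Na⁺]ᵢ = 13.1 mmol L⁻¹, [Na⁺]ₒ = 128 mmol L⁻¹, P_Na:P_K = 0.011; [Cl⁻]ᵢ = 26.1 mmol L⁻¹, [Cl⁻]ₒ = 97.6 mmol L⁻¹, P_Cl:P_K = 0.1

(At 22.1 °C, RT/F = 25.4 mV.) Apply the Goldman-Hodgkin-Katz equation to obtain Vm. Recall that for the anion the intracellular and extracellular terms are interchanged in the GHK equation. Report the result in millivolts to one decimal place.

-71.8 mV

Vm = 25.4 · ln[(Σ P·[cation]ₒ + Σ P·[anion]ᵢ) / (Σ P·[cation]ᵢ + Σ P·[anion]ₒ)]
Numerator = 1×5.21 + 0.011×128 + 0.1×26.1 = 9.228
Denominator = 1×146 + 0.011×13.1 + 0.1×97.6 = 155.9
Vm = 25.4 · ln(0.05919) = 25.4 × (-2.8270) = -71.81 mV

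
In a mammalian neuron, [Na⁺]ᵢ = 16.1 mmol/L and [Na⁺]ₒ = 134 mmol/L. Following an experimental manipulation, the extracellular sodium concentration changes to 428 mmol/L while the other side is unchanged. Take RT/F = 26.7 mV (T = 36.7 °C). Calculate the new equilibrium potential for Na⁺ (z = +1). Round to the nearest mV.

88 mV

After the shift: [Na⁺]_out = 428, [Na⁺]_in = 16.1 mmol/L.
E_new = (26.7/1)·ln(428/16.1) = 26.70 · (3.2803) = 87.58 mV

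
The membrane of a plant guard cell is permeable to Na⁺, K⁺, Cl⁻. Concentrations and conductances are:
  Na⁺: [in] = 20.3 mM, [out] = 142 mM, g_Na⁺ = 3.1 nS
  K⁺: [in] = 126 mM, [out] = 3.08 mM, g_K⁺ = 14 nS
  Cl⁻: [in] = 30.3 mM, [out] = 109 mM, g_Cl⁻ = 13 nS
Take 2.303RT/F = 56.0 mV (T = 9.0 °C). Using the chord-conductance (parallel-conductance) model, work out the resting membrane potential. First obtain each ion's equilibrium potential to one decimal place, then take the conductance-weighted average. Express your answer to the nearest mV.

E_Na⁺ = (56.0/1)·log₁₀(142/20.3) = 47.3 mV
E_K⁺ = (56.0/1)·log₁₀(3.08/126) = -90.3 mV
E_Cl⁻ = (56.0/-1)·log₁₀(109/30.3) = -31.1 mV
Vm = (Σ gᵢEᵢ)/(Σ gᵢ) = (3.1·47.3 + 14·-90.3 + 13·-31.1) / (3.1 + 14 + 13)
= -1521.87 / 30.1 = -50.56 mV

-51 mV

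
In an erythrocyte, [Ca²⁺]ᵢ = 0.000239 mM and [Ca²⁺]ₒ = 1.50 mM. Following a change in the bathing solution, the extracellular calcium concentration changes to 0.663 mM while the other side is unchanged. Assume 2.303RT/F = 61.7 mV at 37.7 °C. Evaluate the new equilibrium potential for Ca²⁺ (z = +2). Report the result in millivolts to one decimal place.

106.2 mV

After the shift: [Ca²⁺]_out = 0.663, [Ca²⁺]_in = 0.000239 mM.
E_new = (61.7/2)·log₁₀(0.663/0.000239) = 30.85 · (3.4431) = 106.22 mV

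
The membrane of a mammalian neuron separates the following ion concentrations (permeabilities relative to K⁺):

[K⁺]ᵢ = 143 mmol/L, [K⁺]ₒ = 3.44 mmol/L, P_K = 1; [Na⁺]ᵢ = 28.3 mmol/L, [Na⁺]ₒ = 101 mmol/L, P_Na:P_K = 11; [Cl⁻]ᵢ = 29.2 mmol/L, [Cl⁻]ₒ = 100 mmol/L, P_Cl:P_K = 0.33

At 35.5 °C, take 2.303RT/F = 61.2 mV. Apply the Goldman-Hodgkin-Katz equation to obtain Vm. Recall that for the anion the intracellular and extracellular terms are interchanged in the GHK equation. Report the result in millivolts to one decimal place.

Vm = 61.2 · log₁₀[(Σ P·[cation]ₒ + Σ P·[anion]ᵢ) / (Σ P·[cation]ᵢ + Σ P·[anion]ₒ)]
Numerator = 1×3.44 + 11×101 + 0.33×29.2 = 1124
Denominator = 1×143 + 11×28.3 + 0.33×100 = 487.3
Vm = 61.2 · log₁₀(2.3067) = 61.2 × (0.3630) = 22.22 mV

22.2 mV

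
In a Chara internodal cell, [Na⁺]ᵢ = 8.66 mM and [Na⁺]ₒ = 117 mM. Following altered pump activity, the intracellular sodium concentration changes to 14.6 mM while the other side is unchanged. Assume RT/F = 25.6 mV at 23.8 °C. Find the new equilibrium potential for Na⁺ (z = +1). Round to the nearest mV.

After the shift: [Na⁺]_out = 117, [Na⁺]_in = 14.6 mM.
E_new = (25.6/1)·ln(117/14.6) = 25.60 · (2.0812) = 53.28 mV

53 mV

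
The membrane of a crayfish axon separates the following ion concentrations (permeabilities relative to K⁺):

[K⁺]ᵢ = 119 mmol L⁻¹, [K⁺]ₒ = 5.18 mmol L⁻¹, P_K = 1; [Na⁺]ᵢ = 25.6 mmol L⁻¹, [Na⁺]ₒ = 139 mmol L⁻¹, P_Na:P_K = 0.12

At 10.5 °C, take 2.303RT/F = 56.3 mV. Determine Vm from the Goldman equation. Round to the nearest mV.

-42 mV

Vm = 56.3 · log₁₀[(Σ P·[cation]ₒ + Σ P·[anion]ᵢ) / (Σ P·[cation]ᵢ + Σ P·[anion]ₒ)]
Numerator = 1×5.18 + 0.12×139 = 21.86
Denominator = 1×119 + 0.12×25.6 = 122.1
Vm = 56.3 · log₁₀(0.17907) = 56.3 × (-0.7470) = -42.05 mV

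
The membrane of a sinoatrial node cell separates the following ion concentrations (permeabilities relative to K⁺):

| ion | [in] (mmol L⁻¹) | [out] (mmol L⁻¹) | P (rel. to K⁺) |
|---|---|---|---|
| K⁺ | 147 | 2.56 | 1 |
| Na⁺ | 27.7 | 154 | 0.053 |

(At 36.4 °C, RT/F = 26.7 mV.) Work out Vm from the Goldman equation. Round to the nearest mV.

Vm = 26.7 · ln[(Σ P·[cation]ₒ + Σ P·[anion]ᵢ) / (Σ P·[cation]ᵢ + Σ P·[anion]ₒ)]
Numerator = 1×2.56 + 0.053×154 = 10.72
Denominator = 1×147 + 0.053×27.7 = 148.5
Vm = 26.7 · ln(0.072218) = 26.7 × (-2.6281) = -70.17 mV

-70 mV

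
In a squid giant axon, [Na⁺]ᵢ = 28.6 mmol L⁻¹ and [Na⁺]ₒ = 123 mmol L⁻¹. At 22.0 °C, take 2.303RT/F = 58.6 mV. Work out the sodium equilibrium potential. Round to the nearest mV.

37 mV

E = (58.6/z) · log₁₀([Na⁺]_out/[Na⁺]_in) with z = +1.
= (58.6/1) · log₁₀(123/28.6) = 58.60 · log₁₀(4.301)
= 58.60 · (0.6335) = 37.13 mV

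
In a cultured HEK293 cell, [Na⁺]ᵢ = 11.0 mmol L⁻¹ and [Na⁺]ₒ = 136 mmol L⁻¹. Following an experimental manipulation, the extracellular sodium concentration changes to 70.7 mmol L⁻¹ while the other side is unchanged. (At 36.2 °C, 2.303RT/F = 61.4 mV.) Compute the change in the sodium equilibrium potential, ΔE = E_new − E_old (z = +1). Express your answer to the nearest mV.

-17 mV

E_old = (61.4/1)·log₁₀(136/11.0) = 67.06 mV
E_new = (61.4/1)·log₁₀(70.7/11.0) = 49.61 mV
ΔE = 49.61 − (67.06) = -17.44 mV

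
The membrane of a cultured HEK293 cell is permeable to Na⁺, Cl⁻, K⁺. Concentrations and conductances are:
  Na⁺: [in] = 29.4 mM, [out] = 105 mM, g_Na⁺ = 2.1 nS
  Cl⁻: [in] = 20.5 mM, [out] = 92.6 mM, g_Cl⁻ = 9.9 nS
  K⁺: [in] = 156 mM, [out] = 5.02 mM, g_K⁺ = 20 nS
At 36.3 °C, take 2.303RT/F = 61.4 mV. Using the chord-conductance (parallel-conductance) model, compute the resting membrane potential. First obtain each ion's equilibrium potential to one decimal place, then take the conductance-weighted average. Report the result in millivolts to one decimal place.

E_Na⁺ = (61.4/1)·log₁₀(105/29.4) = 33.9 mV
E_Cl⁻ = (61.4/-1)·log₁₀(92.6/20.5) = -40.2 mV
E_K⁺ = (61.4/1)·log₁₀(5.02/156) = -91.6 mV
Vm = (Σ gᵢEᵢ)/(Σ gᵢ) = (2.1·33.9 + 9.9·-40.2 + 20·-91.6) / (2.1 + 9.9 + 20)
= -2158.79 / 32 = -67.46 mV

-67.5 mV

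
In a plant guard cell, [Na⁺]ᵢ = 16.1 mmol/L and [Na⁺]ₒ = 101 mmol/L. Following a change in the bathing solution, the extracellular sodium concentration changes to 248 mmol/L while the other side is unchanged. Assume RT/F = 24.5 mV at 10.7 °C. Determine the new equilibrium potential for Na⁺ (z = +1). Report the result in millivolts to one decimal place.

After the shift: [Na⁺]_out = 248, [Na⁺]_in = 16.1 mmol/L.
E_new = (24.5/1)·ln(248/16.1) = 24.50 · (2.7346) = 67.00 mV

67.0 mV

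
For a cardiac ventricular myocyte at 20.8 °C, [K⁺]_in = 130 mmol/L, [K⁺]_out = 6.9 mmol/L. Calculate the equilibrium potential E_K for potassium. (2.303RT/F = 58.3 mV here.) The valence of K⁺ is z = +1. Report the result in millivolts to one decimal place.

-74.3 mV

E = (58.3/z) · log₁₀([K⁺]_out/[K⁺]_in) with z = +1.
= (58.3/1) · log₁₀(6.9/130) = 58.30 · log₁₀(0.05308)
= 58.30 · (-1.2751) = -74.34 mV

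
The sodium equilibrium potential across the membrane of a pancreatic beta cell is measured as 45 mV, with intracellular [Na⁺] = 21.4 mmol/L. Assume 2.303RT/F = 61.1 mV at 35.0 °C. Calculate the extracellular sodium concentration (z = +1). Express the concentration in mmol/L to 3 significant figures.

117 mmol/L

Nernst: E = (61.1/1) · log₁₀([out]/[in]), so log₁₀([out]/[in]) = 45.0 × 1 / 61.1 = 0.7365.
[out]/[in] = 10^(0.7365) = 5.451.
[out] = 5.451 × 21.4 = 116.7 mmol/L.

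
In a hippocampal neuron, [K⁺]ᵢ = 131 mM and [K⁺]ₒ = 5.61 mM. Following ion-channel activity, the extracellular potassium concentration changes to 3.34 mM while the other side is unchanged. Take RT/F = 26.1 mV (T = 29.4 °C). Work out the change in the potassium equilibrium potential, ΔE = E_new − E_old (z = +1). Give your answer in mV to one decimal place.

E_old = (26.1/1)·ln(5.61/131) = -82.23 mV
E_new = (26.1/1)·ln(3.34/131) = -95.77 mV
ΔE = -95.77 − (-82.23) = -13.53 mV

-13.5 mV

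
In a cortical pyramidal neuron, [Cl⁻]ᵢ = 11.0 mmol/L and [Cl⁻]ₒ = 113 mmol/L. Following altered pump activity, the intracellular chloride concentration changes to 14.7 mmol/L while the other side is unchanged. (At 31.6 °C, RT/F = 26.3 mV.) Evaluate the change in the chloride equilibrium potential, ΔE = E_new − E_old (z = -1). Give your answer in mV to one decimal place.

7.6 mV

E_old = (26.3/-1)·ln(113/11.0) = -61.27 mV
E_new = (26.3/-1)·ln(113/14.7) = -53.64 mV
ΔE = -53.64 − (-61.27) = 7.63 mV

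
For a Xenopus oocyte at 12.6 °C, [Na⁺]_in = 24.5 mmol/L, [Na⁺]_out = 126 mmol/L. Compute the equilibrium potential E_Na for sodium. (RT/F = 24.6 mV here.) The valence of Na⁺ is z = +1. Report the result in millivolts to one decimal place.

E = (24.6/z) · ln([Na⁺]_out/[Na⁺]_in) with z = +1.
= (24.6/1) · ln(126/24.5) = 24.60 · ln(5.143)
= 24.60 · (1.6376) = 40.29 mV

40.3 mV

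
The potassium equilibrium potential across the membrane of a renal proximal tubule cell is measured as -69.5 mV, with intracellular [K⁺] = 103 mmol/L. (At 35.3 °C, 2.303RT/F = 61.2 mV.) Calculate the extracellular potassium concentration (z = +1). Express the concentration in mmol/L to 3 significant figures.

Nernst: E = (61.2/1) · log₁₀([out]/[in]), so log₁₀([out]/[in]) = -69.5 × 1 / 61.2 = -1.1356.
[out]/[in] = 10^(-1.1356) = 0.07318.
[out] = 0.07318 × 103 = 7.537 mmol/L.

7.54 mmol/L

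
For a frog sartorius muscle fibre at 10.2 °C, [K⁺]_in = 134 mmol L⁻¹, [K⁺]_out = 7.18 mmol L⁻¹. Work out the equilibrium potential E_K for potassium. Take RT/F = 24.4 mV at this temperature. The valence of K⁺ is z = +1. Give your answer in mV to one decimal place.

-71.4 mV

E = (24.4/z) · ln([K⁺]_out/[K⁺]_in) with z = +1.
= (24.4/1) · ln(7.18/134) = 24.40 · ln(0.05358)
= 24.40 · (-2.9265) = -71.41 mV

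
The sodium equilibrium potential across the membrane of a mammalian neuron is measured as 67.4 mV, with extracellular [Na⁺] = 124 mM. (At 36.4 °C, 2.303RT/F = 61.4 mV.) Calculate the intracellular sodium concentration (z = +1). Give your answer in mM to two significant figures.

9.9 mM

Nernst: E = (61.4/1) · log₁₀([out]/[in]), so log₁₀([out]/[in]) = 67.4 × 1 / 61.4 = 1.0977.
[out]/[in] = 10^(1.0977) = 12.52.
[in] = 124 / 12.52 = 9.902 mM.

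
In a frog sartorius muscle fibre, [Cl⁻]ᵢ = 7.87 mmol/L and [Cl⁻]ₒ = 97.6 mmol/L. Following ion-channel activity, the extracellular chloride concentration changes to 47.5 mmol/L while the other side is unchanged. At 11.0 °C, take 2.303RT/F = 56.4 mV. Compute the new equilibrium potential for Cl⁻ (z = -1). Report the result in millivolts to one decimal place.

After the shift: [Cl⁻]_out = 47.5, [Cl⁻]_in = 7.87 mmol/L.
E_new = (56.4/-1)·log₁₀(47.5/7.87) = -56.40 · (0.7807) = -44.03 mV

-44.0 mV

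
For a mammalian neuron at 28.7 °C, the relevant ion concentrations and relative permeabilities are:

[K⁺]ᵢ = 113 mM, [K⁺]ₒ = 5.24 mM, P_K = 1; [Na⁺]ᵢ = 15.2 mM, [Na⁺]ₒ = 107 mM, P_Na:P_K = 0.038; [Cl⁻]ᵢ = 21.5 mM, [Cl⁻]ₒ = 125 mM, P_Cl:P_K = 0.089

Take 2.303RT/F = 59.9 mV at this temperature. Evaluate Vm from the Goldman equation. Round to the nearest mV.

Vm = 59.9 · log₁₀[(Σ P·[cation]ₒ + Σ P·[anion]ᵢ) / (Σ P·[cation]ᵢ + Σ P·[anion]ₒ)]
Numerator = 1×5.24 + 0.038×107 + 0.089×21.5 = 11.22
Denominator = 1×113 + 0.038×15.2 + 0.089×125 = 124.7
Vm = 59.9 · log₁₀(0.08997) = 59.9 × (-1.0459) = -62.65 mV

-63 mV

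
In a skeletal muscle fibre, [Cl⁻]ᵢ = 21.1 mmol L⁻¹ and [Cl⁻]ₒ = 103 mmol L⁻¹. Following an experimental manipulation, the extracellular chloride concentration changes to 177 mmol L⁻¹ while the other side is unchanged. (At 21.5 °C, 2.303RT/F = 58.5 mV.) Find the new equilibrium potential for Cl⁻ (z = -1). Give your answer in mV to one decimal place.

After the shift: [Cl⁻]_out = 177, [Cl⁻]_in = 21.1 mmol L⁻¹.
E_new = (58.5/-1)·log₁₀(177/21.1) = -58.50 · (0.9237) = -54.04 mV

-54.0 mV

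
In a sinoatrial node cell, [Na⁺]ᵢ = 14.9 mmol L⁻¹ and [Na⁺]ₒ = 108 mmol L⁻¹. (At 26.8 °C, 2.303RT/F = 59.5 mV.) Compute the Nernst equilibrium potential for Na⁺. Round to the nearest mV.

51 mV

E = (59.5/z) · log₁₀([Na⁺]_out/[Na⁺]_in) with z = +1.
= (59.5/1) · log₁₀(108/14.9) = 59.50 · log₁₀(7.248)
= 59.50 · (0.8602) = 51.18 mV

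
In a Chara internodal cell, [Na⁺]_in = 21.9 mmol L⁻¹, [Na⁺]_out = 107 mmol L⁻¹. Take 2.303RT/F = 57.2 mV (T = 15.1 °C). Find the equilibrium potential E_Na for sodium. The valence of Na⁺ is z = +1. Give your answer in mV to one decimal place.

39.4 mV

E = (57.2/z) · log₁₀([Na⁺]_out/[Na⁺]_in) with z = +1.
= (57.2/1) · log₁₀(107/21.9) = 57.20 · log₁₀(4.886)
= 57.20 · (0.6889) = 39.41 mV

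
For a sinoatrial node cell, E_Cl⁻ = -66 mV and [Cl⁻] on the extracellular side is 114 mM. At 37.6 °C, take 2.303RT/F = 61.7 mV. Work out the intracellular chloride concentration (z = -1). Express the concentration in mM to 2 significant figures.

Nernst: E = (61.7/-1) · log₁₀([out]/[in]), so log₁₀([out]/[in]) = -66.0 × -1 / 61.7 = 1.0697.
[out]/[in] = 10^(1.0697) = 11.74.
[in] = 114 / 11.74 = 9.71 mM.

9.7 mM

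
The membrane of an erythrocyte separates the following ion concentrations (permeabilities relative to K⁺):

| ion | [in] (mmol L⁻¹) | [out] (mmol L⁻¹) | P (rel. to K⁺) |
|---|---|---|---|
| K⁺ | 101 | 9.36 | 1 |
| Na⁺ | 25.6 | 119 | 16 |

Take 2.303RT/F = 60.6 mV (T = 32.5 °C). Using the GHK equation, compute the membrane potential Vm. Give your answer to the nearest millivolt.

35 mV

Vm = 60.6 · log₁₀[(Σ P·[cation]ₒ + Σ P·[anion]ᵢ) / (Σ P·[cation]ᵢ + Σ P·[anion]ₒ)]
Numerator = 1×9.36 + 16×119 = 1913
Denominator = 1×101 + 16×25.6 = 510.6
Vm = 60.6 · log₁₀(3.7473) = 60.6 × (0.5737) = 34.77 mV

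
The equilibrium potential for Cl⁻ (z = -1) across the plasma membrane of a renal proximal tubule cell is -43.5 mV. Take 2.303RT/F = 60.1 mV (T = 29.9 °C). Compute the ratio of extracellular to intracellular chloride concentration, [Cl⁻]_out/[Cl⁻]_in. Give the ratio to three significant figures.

5.29

log₁₀([out]/[in]) = E·z/(60.1) = -43.5 × -1 / 60.1 = 0.7238
[out]/[in] = 10^(0.7238) = 5.294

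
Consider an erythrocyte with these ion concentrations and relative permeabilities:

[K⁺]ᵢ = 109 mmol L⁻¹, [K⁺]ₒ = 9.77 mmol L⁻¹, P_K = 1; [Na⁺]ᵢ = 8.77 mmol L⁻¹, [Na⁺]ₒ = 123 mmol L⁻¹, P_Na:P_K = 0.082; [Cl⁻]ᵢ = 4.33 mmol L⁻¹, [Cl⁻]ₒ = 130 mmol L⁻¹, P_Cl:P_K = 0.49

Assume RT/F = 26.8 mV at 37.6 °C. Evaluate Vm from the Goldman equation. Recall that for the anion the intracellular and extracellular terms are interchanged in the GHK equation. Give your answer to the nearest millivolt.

-55 mV

Vm = 26.8 · ln[(Σ P·[cation]ₒ + Σ P·[anion]ᵢ) / (Σ P·[cation]ᵢ + Σ P·[anion]ₒ)]
Numerator = 1×9.77 + 0.082×123 + 0.49×4.33 = 21.98
Denominator = 1×109 + 0.082×8.77 + 0.49×130 = 173.4
Vm = 26.8 · ln(0.12673) = 26.8 × (-2.0657) = -55.36 mV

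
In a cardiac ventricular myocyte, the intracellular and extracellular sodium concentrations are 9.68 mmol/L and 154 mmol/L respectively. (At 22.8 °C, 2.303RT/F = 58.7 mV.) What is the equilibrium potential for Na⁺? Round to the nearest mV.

71 mV

E = (58.7/z) · log₁₀([Na⁺]_out/[Na⁺]_in) with z = +1.
= (58.7/1) · log₁₀(154/9.68) = 58.70 · log₁₀(15.91)
= 58.70 · (1.2016) = 70.54 mV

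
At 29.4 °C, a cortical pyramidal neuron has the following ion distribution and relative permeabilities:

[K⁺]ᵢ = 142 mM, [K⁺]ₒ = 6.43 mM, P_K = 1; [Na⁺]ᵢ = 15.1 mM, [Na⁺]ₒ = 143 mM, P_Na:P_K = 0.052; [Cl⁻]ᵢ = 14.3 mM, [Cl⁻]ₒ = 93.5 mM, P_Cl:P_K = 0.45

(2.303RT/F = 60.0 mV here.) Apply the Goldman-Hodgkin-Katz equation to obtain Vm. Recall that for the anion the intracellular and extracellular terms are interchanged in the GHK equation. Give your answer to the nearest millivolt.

Vm = 60.0 · log₁₀[(Σ P·[cation]ₒ + Σ P·[anion]ᵢ) / (Σ P·[cation]ᵢ + Σ P·[anion]ₒ)]
Numerator = 1×6.43 + 0.052×143 + 0.45×14.3 = 20.3
Denominator = 1×142 + 0.052×15.1 + 0.45×93.5 = 184.9
Vm = 60.0 · log₁₀(0.10982) = 60.0 × (-0.9593) = -57.56 mV

-58 mV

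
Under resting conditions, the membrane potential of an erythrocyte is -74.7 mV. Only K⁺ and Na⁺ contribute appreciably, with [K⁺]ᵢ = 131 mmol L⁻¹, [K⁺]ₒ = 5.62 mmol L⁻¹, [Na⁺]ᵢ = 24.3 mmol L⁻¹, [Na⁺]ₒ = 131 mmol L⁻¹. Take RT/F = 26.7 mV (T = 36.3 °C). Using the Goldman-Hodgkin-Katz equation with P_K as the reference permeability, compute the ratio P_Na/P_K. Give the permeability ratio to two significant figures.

0.018

Let α = P_Na/P_K. GHK: Vm = 26.7·ln[(Kₒ + α·Naₒ)/(Kᵢ + α·Naᵢ)].
e^(Vm/26.7) = e^(-74.7/26.7) = 0.060947
So 0.060947·(Kᵢ + α·Naᵢ) = Kₒ + α·Naₒ → α = (0.060947·131.0 − 5.62) / (131.0 − 0.060947·24.3)
α = (7.984 − 5.62) / (131.0 − 1.481) = 2.364/129.5 = 0.01825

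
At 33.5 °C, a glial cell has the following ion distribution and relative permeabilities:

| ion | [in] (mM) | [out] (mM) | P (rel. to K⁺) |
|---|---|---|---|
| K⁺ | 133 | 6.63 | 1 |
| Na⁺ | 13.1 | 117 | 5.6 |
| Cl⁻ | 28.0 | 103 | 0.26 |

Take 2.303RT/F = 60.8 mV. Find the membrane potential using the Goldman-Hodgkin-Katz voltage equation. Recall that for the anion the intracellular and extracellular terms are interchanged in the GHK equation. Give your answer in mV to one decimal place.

Vm = 60.8 · log₁₀[(Σ P·[cation]ₒ + Σ P·[anion]ᵢ) / (Σ P·[cation]ᵢ + Σ P·[anion]ₒ)]
Numerator = 1×6.63 + 5.6×117 + 0.26×28.0 = 669.1
Denominator = 1×133 + 5.6×13.1 + 0.26×103 = 233.1
Vm = 60.8 · log₁₀(2.87) = 60.8 × (0.4579) = 27.84 mV

27.8 mV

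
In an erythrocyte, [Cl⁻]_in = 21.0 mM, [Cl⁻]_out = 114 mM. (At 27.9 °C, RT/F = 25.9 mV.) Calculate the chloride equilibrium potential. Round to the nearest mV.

-44 mV

E = (25.9/z) · ln([Cl⁻]_out/[Cl⁻]_in) with z = -1.
For an anion, dividing by z = -1 reverses the sign.
= (25.9/-1) · ln(114/21.0) = -25.90 · ln(5.429)
= -25.90 · (1.6917) = -43.81 mV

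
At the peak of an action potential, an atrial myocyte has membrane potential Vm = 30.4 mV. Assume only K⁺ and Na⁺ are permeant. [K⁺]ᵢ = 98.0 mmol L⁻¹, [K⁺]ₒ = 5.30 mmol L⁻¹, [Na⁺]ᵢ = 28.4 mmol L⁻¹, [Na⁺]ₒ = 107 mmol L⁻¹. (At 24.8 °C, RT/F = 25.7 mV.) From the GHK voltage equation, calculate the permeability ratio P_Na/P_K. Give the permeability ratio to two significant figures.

22

Let α = P_Na/P_K. GHK: Vm = 25.7·ln[(Kₒ + α·Naₒ)/(Kᵢ + α·Naᵢ)].
e^(Vm/25.7) = e^(30.4/25.7) = 3.2638
So 3.2638·(Kᵢ + α·Naᵢ) = Kₒ + α·Naₒ → α = (3.2638·98.0 − 5.3) / (107.0 − 3.2638·28.4)
α = (319.8 − 5.3) / (107.0 − 92.69) = 314.5/14.31 = 21.98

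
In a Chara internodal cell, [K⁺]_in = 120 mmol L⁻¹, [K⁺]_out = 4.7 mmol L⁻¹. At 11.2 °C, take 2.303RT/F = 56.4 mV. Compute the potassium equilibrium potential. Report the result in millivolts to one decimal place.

E = (56.4/z) · log₁₀([K⁺]_out/[K⁺]_in) with z = +1.
= (56.4/1) · log₁₀(4.7/120) = 56.40 · log₁₀(0.03917)
= 56.40 · (-1.4071) = -79.36 mV

-79.4 mV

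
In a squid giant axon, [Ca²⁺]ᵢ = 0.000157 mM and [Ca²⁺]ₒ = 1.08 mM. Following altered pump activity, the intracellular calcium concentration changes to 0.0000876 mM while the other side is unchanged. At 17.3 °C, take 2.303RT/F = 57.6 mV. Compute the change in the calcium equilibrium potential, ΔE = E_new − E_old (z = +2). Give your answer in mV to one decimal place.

7.3 mV

E_old = (57.6/2)·log₁₀(1.08/0.000157) = 110.52 mV
E_new = (57.6/2)·log₁₀(1.08/0.0000876) = 117.82 mV
ΔE = 117.82 − (110.52) = 7.30 mV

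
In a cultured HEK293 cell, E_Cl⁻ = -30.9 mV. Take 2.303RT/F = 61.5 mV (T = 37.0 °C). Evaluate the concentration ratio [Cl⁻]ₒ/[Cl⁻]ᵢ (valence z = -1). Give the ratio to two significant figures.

3.2

log₁₀([out]/[in]) = E·z/(61.5) = -30.9 × -1 / 61.5 = 0.5024
[out]/[in] = 10^(0.5024) = 3.18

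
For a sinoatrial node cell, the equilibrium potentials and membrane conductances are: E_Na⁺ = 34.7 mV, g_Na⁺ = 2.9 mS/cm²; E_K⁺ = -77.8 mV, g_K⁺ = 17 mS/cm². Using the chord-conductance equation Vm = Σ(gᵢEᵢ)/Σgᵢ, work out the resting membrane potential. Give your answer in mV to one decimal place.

Σ gᵢEᵢ = 2.9·(34.7) + 17·(-77.8) = -1221.97
Σ gᵢ = 2.9 + 17 = 19.9
Vm = -1221.97 / 19.9 = -61.41 mV

-61.4 mV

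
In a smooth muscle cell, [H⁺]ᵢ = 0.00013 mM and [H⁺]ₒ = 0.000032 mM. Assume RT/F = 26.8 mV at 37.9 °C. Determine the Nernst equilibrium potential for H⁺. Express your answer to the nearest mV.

E = (26.8/z) · ln([H⁺]_out/[H⁺]_in) with z = +1.
= (26.8/1) · ln(0.000032/0.00013) = 26.80 · ln(0.2462)
= 26.80 · (-1.4018) = -37.57 mV

-38 mV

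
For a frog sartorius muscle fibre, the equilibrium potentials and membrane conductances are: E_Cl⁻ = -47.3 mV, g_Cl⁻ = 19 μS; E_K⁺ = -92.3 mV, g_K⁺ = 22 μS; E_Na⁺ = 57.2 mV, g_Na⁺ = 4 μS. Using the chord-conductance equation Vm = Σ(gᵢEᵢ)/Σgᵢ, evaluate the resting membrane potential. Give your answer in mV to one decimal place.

-60.0 mV

Σ gᵢEᵢ = 19·(-47.3) + 22·(-92.3) + 4·(57.2) = -2700.50
Σ gᵢ = 19 + 22 + 4 = 45
Vm = -2700.50 / 45 = -60.01 mV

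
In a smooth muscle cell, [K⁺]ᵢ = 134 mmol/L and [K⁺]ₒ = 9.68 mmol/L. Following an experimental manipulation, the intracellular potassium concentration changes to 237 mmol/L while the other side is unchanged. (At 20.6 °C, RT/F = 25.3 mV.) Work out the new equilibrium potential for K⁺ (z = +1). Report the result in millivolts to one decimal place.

-80.9 mV

After the shift: [K⁺]_out = 9.68, [K⁺]_in = 237 mmol/L.
E_new = (25.3/1)·ln(9.68/237) = 25.30 · (-3.1980) = -80.91 mV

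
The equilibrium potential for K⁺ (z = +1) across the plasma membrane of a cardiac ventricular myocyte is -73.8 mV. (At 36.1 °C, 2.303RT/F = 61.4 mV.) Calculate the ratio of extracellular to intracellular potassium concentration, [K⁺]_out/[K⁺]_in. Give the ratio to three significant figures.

0.0628

log₁₀([out]/[in]) = E·z/(61.4) = -73.8 × 1 / 61.4 = -1.2020
[out]/[in] = 10^(-1.2020) = 0.06281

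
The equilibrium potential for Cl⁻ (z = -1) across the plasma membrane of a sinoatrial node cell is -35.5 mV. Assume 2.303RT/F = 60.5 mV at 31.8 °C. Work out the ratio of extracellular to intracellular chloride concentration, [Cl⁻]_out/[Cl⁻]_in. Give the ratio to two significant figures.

log₁₀([out]/[in]) = E·z/(60.5) = -35.5 × -1 / 60.5 = 0.5868
[out]/[in] = 10^(0.5868) = 3.862

3.9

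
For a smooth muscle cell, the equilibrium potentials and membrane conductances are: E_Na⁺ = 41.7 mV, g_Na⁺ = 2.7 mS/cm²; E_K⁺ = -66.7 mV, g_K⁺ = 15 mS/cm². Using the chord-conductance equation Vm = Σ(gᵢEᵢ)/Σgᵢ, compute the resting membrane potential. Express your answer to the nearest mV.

-50 mV

Σ gᵢEᵢ = 2.7·(41.7) + 15·(-66.7) = -887.91
Σ gᵢ = 2.7 + 15 = 17.7
Vm = -887.91 / 17.7 = -50.16 mV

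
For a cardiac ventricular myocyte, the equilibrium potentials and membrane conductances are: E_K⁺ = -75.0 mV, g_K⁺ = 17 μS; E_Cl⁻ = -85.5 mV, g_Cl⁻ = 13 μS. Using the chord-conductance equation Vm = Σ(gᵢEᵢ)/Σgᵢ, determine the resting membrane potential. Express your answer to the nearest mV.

Σ gᵢEᵢ = 17·(-75.0) + 13·(-85.5) = -2386.50
Σ gᵢ = 17 + 13 = 30
Vm = -2386.50 / 30 = -79.55 mV

-80 mV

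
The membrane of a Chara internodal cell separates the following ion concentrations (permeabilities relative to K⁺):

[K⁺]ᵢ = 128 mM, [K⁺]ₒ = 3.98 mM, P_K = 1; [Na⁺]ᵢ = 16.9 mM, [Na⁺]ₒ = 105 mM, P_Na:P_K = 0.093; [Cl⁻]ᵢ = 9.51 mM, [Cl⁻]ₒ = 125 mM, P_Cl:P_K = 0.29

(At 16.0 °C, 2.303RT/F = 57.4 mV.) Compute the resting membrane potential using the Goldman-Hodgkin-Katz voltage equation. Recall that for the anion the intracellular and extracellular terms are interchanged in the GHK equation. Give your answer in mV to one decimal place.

-57.5 mV

Vm = 57.4 · log₁₀[(Σ P·[cation]ₒ + Σ P·[anion]ᵢ) / (Σ P·[cation]ᵢ + Σ P·[anion]ₒ)]
Numerator = 1×3.98 + 0.093×105 + 0.29×9.51 = 16.5
Denominator = 1×128 + 0.093×16.9 + 0.29×125 = 165.8
Vm = 57.4 · log₁₀(0.099522) = 57.4 × (-1.0021) = -57.52 mV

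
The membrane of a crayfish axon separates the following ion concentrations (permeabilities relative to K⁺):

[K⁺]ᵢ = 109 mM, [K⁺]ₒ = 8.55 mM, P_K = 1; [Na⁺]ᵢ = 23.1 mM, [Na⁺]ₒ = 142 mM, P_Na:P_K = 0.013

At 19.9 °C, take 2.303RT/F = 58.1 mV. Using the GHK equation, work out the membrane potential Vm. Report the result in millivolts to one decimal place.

-59.4 mV

Vm = 58.1 · log₁₀[(Σ P·[cation]ₒ + Σ P·[anion]ᵢ) / (Σ P·[cation]ᵢ + Σ P·[anion]ₒ)]
Numerator = 1×8.55 + 0.013×142 = 10.4
Denominator = 1×109 + 0.013×23.1 = 109.3
Vm = 58.1 · log₁₀(0.095114) = 58.1 × (-1.0218) = -59.36 mV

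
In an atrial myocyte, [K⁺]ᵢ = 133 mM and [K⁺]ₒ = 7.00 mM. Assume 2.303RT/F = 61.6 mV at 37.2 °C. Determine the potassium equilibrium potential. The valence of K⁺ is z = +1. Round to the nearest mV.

E = (61.6/z) · log₁₀([K⁺]_out/[K⁺]_in) with z = +1.
= (61.6/1) · log₁₀(7.00/133) = 61.60 · log₁₀(0.05263)
= 61.60 · (-1.2788) = -78.77 mV

-79 mV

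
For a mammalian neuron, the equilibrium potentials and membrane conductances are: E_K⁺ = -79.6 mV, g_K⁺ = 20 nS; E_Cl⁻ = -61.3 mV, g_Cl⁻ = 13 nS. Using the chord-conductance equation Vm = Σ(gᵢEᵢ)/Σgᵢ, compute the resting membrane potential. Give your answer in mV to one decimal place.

Σ gᵢEᵢ = 20·(-79.6) + 13·(-61.3) = -2388.90
Σ gᵢ = 20 + 13 = 33
Vm = -2388.90 / 33 = -72.39 mV

-72.4 mV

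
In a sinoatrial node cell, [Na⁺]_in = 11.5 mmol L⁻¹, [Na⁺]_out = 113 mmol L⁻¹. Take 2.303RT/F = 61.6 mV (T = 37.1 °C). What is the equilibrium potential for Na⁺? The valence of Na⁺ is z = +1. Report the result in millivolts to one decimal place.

E = (61.6/z) · log₁₀([Na⁺]_out/[Na⁺]_in) with z = +1.
= (61.6/1) · log₁₀(113/11.5) = 61.60 · log₁₀(9.826)
= 61.60 · (0.9924) = 61.13 mV

61.1 mV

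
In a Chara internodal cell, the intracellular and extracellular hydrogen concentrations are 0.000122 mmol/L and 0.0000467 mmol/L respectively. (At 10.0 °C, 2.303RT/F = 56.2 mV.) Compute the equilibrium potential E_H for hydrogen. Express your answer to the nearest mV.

-23 mV

E = (56.2/z) · log₁₀([H⁺]_out/[H⁺]_in) with z = +1.
= (56.2/1) · log₁₀(0.0000467/0.000122) = 56.20 · log₁₀(0.3828)
= 56.20 · (-0.4170) = -23.44 mV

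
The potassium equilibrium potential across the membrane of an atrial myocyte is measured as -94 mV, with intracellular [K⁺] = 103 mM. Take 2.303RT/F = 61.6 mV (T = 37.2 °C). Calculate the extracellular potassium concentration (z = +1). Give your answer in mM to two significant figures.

3.1 mM

Nernst: E = (61.6/1) · log₁₀([out]/[in]), so log₁₀([out]/[in]) = -94.0 × 1 / 61.6 = -1.5260.
[out]/[in] = 10^(-1.5260) = 0.02979.
[out] = 0.02979 × 103 = 3.068 mM.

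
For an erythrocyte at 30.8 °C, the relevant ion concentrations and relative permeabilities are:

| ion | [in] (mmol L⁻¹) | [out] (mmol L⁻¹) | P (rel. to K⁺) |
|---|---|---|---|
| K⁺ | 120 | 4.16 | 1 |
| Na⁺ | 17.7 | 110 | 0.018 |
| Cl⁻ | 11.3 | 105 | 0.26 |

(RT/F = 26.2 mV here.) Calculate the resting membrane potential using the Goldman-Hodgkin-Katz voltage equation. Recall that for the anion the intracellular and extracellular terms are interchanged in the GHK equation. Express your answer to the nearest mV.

-73 mV

Vm = 26.2 · ln[(Σ P·[cation]ₒ + Σ P·[anion]ᵢ) / (Σ P·[cation]ᵢ + Σ P·[anion]ₒ)]
Numerator = 1×4.16 + 0.018×110 + 0.26×11.3 = 9.078
Denominator = 1×120 + 0.018×17.7 + 0.26×105 = 147.6
Vm = 26.2 · ln(0.061496) = 26.2 × (-2.7888) = -73.07 mV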